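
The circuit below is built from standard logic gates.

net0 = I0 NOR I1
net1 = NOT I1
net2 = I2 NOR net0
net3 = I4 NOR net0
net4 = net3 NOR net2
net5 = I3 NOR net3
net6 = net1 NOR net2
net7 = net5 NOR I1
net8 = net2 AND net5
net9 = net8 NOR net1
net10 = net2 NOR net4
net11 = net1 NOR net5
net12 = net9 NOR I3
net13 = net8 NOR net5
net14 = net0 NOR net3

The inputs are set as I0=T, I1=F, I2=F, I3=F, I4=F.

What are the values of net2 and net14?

net0 = I0 NOR I1 = T NOR F = F
net2 = I2 NOR net0 = F NOR F = T
net3 = I4 NOR net0 = F NOR F = T
net14 = net0 NOR net3 = F NOR T = F

net2 = T, net14 = F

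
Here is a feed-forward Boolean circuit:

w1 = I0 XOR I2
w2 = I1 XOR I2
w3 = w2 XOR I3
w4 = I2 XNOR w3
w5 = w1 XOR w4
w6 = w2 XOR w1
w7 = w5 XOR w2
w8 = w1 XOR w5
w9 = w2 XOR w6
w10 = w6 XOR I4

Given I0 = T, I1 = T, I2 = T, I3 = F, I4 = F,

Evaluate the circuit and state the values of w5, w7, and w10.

w5 = F, w7 = F, w10 = F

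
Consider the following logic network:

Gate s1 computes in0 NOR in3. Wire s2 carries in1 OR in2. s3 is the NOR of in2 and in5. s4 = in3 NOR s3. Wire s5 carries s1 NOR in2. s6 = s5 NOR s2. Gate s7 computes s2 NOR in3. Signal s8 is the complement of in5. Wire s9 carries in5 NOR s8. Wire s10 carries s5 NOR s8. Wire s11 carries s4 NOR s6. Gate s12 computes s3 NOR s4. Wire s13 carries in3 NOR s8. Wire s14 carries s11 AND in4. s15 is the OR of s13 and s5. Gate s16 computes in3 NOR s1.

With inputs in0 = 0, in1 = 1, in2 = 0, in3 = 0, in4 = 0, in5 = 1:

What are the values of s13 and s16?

s1 = in0 NOR in3 = 0 NOR 0 = 1
s8 = NOT in5 = NOT 1 = 0
s13 = in3 NOR s8 = 0 NOR 0 = 1
s16 = in3 NOR s1 = 0 NOR 1 = 0

s13 = 1, s16 = 0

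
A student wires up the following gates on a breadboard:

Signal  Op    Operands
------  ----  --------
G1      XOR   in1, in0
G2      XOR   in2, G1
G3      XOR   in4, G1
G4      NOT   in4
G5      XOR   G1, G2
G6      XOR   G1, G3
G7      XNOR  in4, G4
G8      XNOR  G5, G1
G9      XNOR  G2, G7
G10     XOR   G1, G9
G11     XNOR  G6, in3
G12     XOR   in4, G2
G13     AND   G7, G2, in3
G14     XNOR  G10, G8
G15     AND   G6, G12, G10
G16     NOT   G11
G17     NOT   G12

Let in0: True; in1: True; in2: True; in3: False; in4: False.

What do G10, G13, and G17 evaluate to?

G10 = False; G13 = False; G17 = False

G1 = in1 XOR in0 = True XOR True = False
G2 = in2 XOR G1 = True XOR False = True
G4 = NOT in4 = NOT False = True
G7 = in4 XNOR G4 = False XNOR True = False
G9 = G2 XNOR G7 = True XNOR False = False
G10 = G1 XOR G9 = False XOR False = False
G12 = in4 XOR G2 = False XOR True = True
G13 = G7 AND G2 AND in3 = False AND True AND False = False
G17 = NOT G12 = NOT True = False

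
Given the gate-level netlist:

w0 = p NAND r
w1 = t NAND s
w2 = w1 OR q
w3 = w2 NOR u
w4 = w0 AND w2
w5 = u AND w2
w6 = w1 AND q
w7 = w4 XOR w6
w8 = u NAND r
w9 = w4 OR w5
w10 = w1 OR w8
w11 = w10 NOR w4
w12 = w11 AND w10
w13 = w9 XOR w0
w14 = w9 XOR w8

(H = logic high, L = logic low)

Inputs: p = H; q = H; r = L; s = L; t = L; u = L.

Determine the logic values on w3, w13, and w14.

w3 = L, w13 = L, w14 = L

w0 = p NAND r = H NAND L = H
w1 = t NAND s = L NAND L = H
w2 = w1 OR q = H OR H = H
w3 = w2 NOR u = H NOR L = L
w4 = w0 AND w2 = H AND H = H
w5 = u AND w2 = L AND H = L
w8 = u NAND r = L NAND L = H
w9 = w4 OR w5 = H OR L = H
w13 = w9 XOR w0 = H XOR H = L
w14 = w9 XOR w8 = H XOR H = L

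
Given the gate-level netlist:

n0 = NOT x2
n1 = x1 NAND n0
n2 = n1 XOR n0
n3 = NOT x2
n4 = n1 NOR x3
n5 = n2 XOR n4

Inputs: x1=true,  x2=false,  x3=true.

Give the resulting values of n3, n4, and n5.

n3 = true  n4 = false  n5 = true

n0 = NOT x2 = NOT false = true
n1 = x1 NAND n0 = true NAND true = false
n2 = n1 XOR n0 = false XOR true = true
n3 = NOT x2 = NOT false = true
n4 = n1 NOR x3 = false NOR true = false
n5 = n2 XOR n4 = true XOR false = true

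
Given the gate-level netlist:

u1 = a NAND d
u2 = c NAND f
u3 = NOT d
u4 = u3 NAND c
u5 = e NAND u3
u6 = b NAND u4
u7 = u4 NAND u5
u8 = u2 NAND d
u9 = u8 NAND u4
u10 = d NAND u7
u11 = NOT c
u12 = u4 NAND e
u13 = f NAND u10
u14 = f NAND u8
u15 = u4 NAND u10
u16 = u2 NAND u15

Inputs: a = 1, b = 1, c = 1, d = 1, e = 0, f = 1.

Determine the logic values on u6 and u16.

u6 = 0  u16 = 1

u2 = c NAND f = 1 NAND 1 = 0
u3 = NOT d = NOT 1 = 0
u4 = u3 NAND c = 0 NAND 1 = 1
u5 = e NAND u3 = 0 NAND 0 = 1
u6 = b NAND u4 = 1 NAND 1 = 0
u7 = u4 NAND u5 = 1 NAND 1 = 0
u10 = d NAND u7 = 1 NAND 0 = 1
u15 = u4 NAND u10 = 1 NAND 1 = 0
u16 = u2 NAND u15 = 0 NAND 0 = 1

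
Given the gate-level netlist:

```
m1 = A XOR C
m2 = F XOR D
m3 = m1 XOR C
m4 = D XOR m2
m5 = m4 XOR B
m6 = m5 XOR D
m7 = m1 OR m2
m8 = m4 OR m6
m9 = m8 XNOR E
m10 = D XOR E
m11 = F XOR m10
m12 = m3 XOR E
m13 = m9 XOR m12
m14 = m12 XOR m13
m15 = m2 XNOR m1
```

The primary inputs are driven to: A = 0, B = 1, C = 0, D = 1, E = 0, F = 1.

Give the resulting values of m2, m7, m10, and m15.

m1 = A XOR C = 0 XOR 0 = 0
m2 = F XOR D = 1 XOR 1 = 0
m7 = m1 OR m2 = 0 OR 0 = 0
m10 = D XOR E = 1 XOR 0 = 1
m15 = m2 XNOR m1 = 0 XNOR 0 = 1

m2 = 0, m7 = 0, m10 = 1, m15 = 1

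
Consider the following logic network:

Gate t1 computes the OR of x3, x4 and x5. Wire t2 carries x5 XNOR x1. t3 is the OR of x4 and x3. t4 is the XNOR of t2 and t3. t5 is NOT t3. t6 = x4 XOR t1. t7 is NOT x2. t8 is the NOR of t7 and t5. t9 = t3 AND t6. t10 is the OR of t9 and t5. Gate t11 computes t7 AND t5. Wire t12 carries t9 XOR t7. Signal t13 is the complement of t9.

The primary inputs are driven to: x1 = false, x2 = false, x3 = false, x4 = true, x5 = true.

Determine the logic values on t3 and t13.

t1 = x3 OR x4 OR x5 = false OR true OR true = true
t3 = x4 OR x3 = true OR false = true
t6 = x4 XOR t1 = true XOR true = false
t9 = t3 AND t6 = true AND false = false
t13 = NOT t9 = NOT false = true

t3 = true  t13 = true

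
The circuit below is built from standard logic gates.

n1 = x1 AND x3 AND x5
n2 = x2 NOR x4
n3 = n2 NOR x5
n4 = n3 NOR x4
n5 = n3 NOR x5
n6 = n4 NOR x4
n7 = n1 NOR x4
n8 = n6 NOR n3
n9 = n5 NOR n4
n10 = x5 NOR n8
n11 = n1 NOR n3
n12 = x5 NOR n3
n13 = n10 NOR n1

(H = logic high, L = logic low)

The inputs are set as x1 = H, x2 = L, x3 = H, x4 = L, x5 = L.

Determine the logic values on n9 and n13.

n1 = x1 AND x3 AND x5 = H AND H AND L = L
n2 = x2 NOR x4 = L NOR L = H
n3 = n2 NOR x5 = H NOR L = L
n4 = n3 NOR x4 = L NOR L = H
n5 = n3 NOR x5 = L NOR L = H
n6 = n4 NOR x4 = H NOR L = L
n8 = n6 NOR n3 = L NOR L = H
n9 = n5 NOR n4 = H NOR H = L
n10 = x5 NOR n8 = L NOR H = L
n13 = n10 NOR n1 = L NOR L = H

n9 = L, n13 = H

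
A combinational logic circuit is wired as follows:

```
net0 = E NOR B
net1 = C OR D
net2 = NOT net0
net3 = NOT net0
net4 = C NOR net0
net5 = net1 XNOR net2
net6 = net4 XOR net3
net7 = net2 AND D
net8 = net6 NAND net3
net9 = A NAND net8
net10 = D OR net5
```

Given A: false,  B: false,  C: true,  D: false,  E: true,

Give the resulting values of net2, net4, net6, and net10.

net2 = true  net4 = false  net6 = true  net10 = true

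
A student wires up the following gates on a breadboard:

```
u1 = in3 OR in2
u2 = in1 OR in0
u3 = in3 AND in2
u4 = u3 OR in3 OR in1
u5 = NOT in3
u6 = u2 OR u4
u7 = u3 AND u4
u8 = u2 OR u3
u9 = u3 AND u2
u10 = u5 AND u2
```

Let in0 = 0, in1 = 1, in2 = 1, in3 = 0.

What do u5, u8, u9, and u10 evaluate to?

u5 = 1, u8 = 1, u9 = 0, u10 = 1

u2 = in1 OR in0 = 1 OR 0 = 1
u3 = in3 AND in2 = 0 AND 1 = 0
u5 = NOT in3 = NOT 0 = 1
u8 = u2 OR u3 = 1 OR 0 = 1
u9 = u3 AND u2 = 0 AND 1 = 0
u10 = u5 AND u2 = 1 AND 1 = 1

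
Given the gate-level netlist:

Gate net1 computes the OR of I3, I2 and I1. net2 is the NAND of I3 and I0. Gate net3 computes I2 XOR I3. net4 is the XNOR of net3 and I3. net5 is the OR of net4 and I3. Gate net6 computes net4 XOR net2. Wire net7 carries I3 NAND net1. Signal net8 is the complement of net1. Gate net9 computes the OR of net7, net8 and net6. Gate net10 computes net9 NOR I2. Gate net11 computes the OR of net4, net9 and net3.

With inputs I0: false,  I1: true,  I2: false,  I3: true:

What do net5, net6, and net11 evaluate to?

net1 = I3 OR I2 OR I1 = true OR false OR true = true
net2 = I3 NAND I0 = true NAND false = true
net3 = I2 XOR I3 = false XOR true = true
net4 = net3 XNOR I3 = true XNOR true = true
net5 = net4 OR I3 = true OR true = true
net6 = net4 XOR net2 = true XOR true = false
net7 = I3 NAND net1 = true NAND true = false
net8 = NOT net1 = NOT true = false
net9 = net7 OR net8 OR net6 = false OR false OR false = false
net11 = net4 OR net9 OR net3 = true OR false OR true = true

net5 = true, net6 = false, net11 = true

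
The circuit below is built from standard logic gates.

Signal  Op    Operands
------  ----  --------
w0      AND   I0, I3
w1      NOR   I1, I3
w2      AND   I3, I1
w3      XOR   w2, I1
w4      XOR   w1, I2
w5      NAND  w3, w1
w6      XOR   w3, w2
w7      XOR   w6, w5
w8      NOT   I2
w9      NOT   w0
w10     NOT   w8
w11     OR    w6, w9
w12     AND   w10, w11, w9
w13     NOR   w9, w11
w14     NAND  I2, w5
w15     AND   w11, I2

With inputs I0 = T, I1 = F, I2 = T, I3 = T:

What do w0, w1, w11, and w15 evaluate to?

w0 = I0 AND I3 = T AND T = T
w1 = I1 NOR I3 = F NOR T = F
w2 = I3 AND I1 = T AND F = F
w3 = w2 XOR I1 = F XOR F = F
w6 = w3 XOR w2 = F XOR F = F
w9 = NOT w0 = NOT T = F
w11 = w6 OR w9 = F OR F = F
w15 = w11 AND I2 = F AND T = F

w0 = T  w1 = F  w11 = F  w15 = F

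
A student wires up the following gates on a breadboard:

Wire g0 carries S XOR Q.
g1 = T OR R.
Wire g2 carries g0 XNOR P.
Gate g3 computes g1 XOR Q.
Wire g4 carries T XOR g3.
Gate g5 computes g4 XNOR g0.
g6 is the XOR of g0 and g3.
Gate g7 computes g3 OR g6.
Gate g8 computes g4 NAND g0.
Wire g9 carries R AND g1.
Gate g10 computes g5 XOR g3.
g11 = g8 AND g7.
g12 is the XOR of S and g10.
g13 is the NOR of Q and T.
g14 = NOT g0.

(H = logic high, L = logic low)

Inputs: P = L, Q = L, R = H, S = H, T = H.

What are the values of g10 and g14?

g10 = H, g14 = L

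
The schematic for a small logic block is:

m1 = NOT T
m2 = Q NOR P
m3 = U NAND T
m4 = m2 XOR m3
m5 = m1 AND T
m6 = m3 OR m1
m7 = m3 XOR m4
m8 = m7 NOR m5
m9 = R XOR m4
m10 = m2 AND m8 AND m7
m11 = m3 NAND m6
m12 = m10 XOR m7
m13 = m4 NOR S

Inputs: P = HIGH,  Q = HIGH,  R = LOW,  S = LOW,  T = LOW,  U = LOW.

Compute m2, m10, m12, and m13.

m1 = NOT T = NOT LOW = HIGH
m2 = Q NOR P = HIGH NOR HIGH = LOW
m3 = U NAND T = LOW NAND LOW = HIGH
m4 = m2 XOR m3 = LOW XOR HIGH = HIGH
m5 = m1 AND T = HIGH AND LOW = LOW
m7 = m3 XOR m4 = HIGH XOR HIGH = LOW
m8 = m7 NOR m5 = LOW NOR LOW = HIGH
m10 = m2 AND m8 AND m7 = LOW AND HIGH AND LOW = LOW
m12 = m10 XOR m7 = LOW XOR LOW = LOW
m13 = m4 NOR S = HIGH NOR LOW = LOW

m2 = LOW, m10 = LOW, m12 = LOW, m13 = LOW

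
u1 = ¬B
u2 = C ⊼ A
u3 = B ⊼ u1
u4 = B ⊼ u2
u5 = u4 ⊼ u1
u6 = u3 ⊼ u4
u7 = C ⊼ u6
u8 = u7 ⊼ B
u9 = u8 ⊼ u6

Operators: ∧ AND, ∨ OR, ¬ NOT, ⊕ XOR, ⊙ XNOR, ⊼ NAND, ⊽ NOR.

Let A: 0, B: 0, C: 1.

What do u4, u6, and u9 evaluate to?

u1 = NOT B = NOT 0 = 1
u2 = C NAND A = 1 NAND 0 = 1
u3 = B NAND u1 = 0 NAND 1 = 1
u4 = B NAND u2 = 0 NAND 1 = 1
u6 = u3 NAND u4 = 1 NAND 1 = 0
u7 = C NAND u6 = 1 NAND 0 = 1
u8 = u7 NAND B = 1 NAND 0 = 1
u9 = u8 NAND u6 = 1 NAND 0 = 1

u4 = 1, u6 = 0, u9 = 1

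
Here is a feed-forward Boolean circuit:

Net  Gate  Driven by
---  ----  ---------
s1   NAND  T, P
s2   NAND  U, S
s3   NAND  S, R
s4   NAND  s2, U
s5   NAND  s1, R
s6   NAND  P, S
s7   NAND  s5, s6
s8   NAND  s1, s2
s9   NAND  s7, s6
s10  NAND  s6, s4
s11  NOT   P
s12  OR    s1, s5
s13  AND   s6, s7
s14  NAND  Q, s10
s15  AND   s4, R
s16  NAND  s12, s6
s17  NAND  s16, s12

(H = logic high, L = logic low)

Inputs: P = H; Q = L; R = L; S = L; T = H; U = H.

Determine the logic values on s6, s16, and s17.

s1 = T NAND P = H NAND H = L
s5 = s1 NAND R = L NAND L = H
s6 = P NAND S = H NAND L = H
s12 = s1 OR s5 = L OR H = H
s16 = s12 NAND s6 = H NAND H = L
s17 = s16 NAND s12 = L NAND H = H

s6 = H, s16 = L, s17 = H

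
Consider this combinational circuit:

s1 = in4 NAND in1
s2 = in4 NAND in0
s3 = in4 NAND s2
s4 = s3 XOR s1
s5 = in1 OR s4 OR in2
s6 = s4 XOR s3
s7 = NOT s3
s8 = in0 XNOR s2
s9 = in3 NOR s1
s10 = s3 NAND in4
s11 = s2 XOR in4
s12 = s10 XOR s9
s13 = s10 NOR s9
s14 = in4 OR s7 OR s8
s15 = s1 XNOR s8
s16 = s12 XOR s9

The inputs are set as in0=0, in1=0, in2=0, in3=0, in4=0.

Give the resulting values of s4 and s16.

s4 = 0; s16 = 1

s1 = in4 NAND in1 = 0 NAND 0 = 1
s2 = in4 NAND in0 = 0 NAND 0 = 1
s3 = in4 NAND s2 = 0 NAND 1 = 1
s4 = s3 XOR s1 = 1 XOR 1 = 0
s9 = in3 NOR s1 = 0 NOR 1 = 0
s10 = s3 NAND in4 = 1 NAND 0 = 1
s12 = s10 XOR s9 = 1 XOR 0 = 1
s16 = s12 XOR s9 = 1 XOR 0 = 1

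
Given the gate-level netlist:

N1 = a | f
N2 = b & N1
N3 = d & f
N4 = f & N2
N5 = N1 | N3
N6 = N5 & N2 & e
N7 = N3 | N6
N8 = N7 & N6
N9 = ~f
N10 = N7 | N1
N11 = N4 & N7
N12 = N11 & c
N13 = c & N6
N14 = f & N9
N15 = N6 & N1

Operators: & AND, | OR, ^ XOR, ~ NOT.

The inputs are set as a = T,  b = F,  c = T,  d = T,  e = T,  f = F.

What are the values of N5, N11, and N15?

N5 = T  N11 = F  N15 = F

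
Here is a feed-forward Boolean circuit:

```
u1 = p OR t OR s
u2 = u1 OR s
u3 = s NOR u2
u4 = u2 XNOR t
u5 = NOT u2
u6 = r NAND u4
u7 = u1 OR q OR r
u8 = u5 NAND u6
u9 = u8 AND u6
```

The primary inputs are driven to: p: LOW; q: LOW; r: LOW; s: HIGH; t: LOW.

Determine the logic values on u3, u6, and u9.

u1 = p OR t OR s = LOW OR LOW OR HIGH = HIGH
u2 = u1 OR s = HIGH OR HIGH = HIGH
u3 = s NOR u2 = HIGH NOR HIGH = LOW
u4 = u2 XNOR t = HIGH XNOR LOW = LOW
u5 = NOT u2 = NOT HIGH = LOW
u6 = r NAND u4 = LOW NAND LOW = HIGH
u8 = u5 NAND u6 = LOW NAND HIGH = HIGH
u9 = u8 AND u6 = HIGH AND HIGH = HIGH

u3 = LOW  u6 = HIGH  u9 = HIGH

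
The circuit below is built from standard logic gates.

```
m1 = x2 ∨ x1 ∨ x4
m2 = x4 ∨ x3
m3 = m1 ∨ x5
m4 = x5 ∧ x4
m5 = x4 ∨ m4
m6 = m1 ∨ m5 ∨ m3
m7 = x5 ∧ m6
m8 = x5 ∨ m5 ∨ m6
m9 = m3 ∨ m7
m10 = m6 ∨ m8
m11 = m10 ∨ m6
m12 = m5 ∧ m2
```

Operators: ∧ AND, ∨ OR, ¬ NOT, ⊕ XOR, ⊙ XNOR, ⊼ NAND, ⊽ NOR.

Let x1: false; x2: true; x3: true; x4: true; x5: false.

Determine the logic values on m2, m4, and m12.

m2 = true  m4 = false  m12 = true

m2 = x4 OR x3 = true OR true = true
m4 = x5 AND x4 = false AND true = false
m5 = x4 OR m4 = true OR false = true
m12 = m5 AND m2 = true AND true = true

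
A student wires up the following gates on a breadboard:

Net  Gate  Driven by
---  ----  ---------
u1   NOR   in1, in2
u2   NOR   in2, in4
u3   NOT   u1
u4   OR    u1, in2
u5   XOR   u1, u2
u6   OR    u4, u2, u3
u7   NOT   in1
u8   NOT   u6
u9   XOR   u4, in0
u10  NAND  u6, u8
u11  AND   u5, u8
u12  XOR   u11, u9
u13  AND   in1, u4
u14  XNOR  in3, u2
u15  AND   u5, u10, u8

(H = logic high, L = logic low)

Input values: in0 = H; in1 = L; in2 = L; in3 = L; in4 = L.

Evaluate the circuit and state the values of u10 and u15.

u10 = H  u15 = L

u1 = in1 NOR in2 = L NOR L = H
u2 = in2 NOR in4 = L NOR L = H
u3 = NOT u1 = NOT H = L
u4 = u1 OR in2 = H OR L = H
u5 = u1 XOR u2 = H XOR H = L
u6 = u4 OR u2 OR u3 = H OR H OR L = H
u8 = NOT u6 = NOT H = L
u10 = u6 NAND u8 = H NAND L = H
u15 = u5 AND u10 AND u8 = L AND H AND L = L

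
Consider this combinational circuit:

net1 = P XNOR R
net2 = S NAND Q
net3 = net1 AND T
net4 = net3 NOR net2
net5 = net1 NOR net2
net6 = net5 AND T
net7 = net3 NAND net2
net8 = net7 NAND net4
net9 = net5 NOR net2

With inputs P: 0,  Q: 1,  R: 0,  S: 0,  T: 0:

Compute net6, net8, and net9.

net1 = P XNOR R = 0 XNOR 0 = 1
net2 = S NAND Q = 0 NAND 1 = 1
net3 = net1 AND T = 1 AND 0 = 0
net4 = net3 NOR net2 = 0 NOR 1 = 0
net5 = net1 NOR net2 = 1 NOR 1 = 0
net6 = net5 AND T = 0 AND 0 = 0
net7 = net3 NAND net2 = 0 NAND 1 = 1
net8 = net7 NAND net4 = 1 NAND 0 = 1
net9 = net5 NOR net2 = 0 NOR 1 = 0

net6 = 0, net8 = 1, net9 = 0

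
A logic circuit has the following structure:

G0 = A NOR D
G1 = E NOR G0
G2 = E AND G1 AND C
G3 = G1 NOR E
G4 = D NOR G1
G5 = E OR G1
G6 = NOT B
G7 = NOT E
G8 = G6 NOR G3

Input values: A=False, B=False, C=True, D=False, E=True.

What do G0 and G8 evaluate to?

G0 = True  G8 = False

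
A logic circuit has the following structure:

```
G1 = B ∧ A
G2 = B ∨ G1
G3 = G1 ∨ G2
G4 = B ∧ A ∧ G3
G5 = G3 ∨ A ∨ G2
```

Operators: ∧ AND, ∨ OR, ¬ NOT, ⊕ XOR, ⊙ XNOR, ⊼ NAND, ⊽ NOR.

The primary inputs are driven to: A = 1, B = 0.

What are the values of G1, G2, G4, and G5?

G1 = 0  G2 = 0  G4 = 0  G5 = 1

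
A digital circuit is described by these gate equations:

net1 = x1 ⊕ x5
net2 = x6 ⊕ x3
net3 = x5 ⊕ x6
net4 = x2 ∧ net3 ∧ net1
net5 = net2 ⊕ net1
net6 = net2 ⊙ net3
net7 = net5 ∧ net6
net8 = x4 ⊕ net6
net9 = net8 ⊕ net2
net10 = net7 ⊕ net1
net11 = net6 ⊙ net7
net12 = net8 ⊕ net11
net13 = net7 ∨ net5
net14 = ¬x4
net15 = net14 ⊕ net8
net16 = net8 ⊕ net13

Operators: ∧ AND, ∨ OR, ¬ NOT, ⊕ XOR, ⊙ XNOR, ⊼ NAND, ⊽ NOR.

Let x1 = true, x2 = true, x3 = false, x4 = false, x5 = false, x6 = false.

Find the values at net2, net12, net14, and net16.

net2 = false, net12 = false, net14 = true, net16 = false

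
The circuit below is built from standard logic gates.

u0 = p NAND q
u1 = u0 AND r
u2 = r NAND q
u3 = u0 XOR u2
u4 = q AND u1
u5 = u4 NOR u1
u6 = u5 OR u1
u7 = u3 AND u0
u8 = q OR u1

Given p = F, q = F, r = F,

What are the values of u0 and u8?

u0 = p NAND q = F NAND F = T
u1 = u0 AND r = T AND F = F
u8 = q OR u1 = F OR F = F

u0 = T  u8 = F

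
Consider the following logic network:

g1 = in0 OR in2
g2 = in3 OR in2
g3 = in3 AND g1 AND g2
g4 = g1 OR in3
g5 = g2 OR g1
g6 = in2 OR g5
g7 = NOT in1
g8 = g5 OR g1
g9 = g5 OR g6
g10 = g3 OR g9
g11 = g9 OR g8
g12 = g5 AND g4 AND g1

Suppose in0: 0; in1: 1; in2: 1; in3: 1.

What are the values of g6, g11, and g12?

g6 = 1, g11 = 1, g12 = 1

g1 = in0 OR in2 = 0 OR 1 = 1
g2 = in3 OR in2 = 1 OR 1 = 1
g4 = g1 OR in3 = 1 OR 1 = 1
g5 = g2 OR g1 = 1 OR 1 = 1
g6 = in2 OR g5 = 1 OR 1 = 1
g8 = g5 OR g1 = 1 OR 1 = 1
g9 = g5 OR g6 = 1 OR 1 = 1
g11 = g9 OR g8 = 1 OR 1 = 1
g12 = g5 AND g4 AND g1 = 1 AND 1 AND 1 = 1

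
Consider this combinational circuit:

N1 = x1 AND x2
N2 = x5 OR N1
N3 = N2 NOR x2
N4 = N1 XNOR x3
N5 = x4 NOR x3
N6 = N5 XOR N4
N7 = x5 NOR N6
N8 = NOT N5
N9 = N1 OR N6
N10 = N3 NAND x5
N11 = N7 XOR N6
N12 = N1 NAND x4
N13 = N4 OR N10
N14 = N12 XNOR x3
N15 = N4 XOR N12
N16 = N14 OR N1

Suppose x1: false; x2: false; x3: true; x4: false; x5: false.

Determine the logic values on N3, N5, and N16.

N1 = x1 AND x2 = false AND false = false
N2 = x5 OR N1 = false OR false = false
N3 = N2 NOR x2 = false NOR false = true
N5 = x4 NOR x3 = false NOR true = false
N12 = N1 NAND x4 = false NAND false = true
N14 = N12 XNOR x3 = true XNOR true = true
N16 = N14 OR N1 = true OR false = true

N3 = true  N5 = false  N16 = true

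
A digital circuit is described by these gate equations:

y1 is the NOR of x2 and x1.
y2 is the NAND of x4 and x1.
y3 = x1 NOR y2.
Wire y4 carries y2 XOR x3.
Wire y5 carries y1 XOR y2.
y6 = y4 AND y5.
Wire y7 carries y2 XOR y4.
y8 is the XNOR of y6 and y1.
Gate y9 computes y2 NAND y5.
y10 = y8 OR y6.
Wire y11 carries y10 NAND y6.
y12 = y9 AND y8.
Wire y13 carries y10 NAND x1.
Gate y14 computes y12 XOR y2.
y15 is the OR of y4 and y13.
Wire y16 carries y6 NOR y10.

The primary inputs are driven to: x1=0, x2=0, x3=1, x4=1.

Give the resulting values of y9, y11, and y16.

y1 = x2 NOR x1 = 0 NOR 0 = 1
y2 = x4 NAND x1 = 1 NAND 0 = 1
y4 = y2 XOR x3 = 1 XOR 1 = 0
y5 = y1 XOR y2 = 1 XOR 1 = 0
y6 = y4 AND y5 = 0 AND 0 = 0
y8 = y6 XNOR y1 = 0 XNOR 1 = 0
y9 = y2 NAND y5 = 1 NAND 0 = 1
y10 = y8 OR y6 = 0 OR 0 = 0
y11 = y10 NAND y6 = 0 NAND 0 = 1
y16 = y6 NOR y10 = 0 NOR 0 = 1

y9 = 1; y11 = 1; y16 = 1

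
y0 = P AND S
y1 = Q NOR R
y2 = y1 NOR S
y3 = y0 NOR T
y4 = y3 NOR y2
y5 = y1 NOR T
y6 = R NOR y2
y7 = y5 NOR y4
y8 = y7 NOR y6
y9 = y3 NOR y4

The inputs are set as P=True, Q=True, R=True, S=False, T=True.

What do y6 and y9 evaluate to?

y0 = P AND S = True AND False = False
y1 = Q NOR R = True NOR True = False
y2 = y1 NOR S = False NOR False = True
y3 = y0 NOR T = False NOR True = False
y4 = y3 NOR y2 = False NOR True = False
y6 = R NOR y2 = True NOR True = False
y9 = y3 NOR y4 = False NOR False = True

y6 = False  y9 = True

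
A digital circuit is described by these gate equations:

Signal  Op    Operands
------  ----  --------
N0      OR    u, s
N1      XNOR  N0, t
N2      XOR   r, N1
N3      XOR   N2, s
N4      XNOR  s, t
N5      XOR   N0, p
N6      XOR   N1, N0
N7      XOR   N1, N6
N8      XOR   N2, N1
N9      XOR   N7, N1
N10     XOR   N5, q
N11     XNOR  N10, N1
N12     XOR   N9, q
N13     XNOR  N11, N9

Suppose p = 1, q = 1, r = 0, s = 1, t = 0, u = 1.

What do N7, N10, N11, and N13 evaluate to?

N7 = 1  N10 = 1  N11 = 0  N13 = 0

N0 = u OR s = 1 OR 1 = 1
N1 = N0 XNOR t = 1 XNOR 0 = 0
N5 = N0 XOR p = 1 XOR 1 = 0
N6 = N1 XOR N0 = 0 XOR 1 = 1
N7 = N1 XOR N6 = 0 XOR 1 = 1
N9 = N7 XOR N1 = 1 XOR 0 = 1
N10 = N5 XOR q = 0 XOR 1 = 1
N11 = N10 XNOR N1 = 1 XNOR 0 = 0
N13 = N11 XNOR N9 = 0 XNOR 1 = 0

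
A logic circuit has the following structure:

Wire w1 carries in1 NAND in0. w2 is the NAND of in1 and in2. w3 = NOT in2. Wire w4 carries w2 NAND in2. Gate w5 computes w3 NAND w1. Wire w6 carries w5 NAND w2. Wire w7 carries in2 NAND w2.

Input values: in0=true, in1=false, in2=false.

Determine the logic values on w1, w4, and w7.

w1 = in1 NAND in0 = false NAND true = true
w2 = in1 NAND in2 = false NAND false = true
w4 = w2 NAND in2 = true NAND false = true
w7 = in2 NAND w2 = false NAND true = true

w1 = true, w4 = true, w7 = true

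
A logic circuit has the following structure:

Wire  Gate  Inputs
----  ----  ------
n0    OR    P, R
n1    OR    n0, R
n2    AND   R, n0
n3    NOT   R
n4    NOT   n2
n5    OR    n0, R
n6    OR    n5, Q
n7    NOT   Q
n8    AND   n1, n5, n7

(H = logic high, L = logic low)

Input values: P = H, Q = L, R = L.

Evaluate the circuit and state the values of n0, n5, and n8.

n0 = P OR R = H OR L = H
n1 = n0 OR R = H OR L = H
n5 = n0 OR R = H OR L = H
n7 = NOT Q = NOT L = H
n8 = n1 AND n5 AND n7 = H AND H AND H = H

n0 = H; n5 = H; n8 = H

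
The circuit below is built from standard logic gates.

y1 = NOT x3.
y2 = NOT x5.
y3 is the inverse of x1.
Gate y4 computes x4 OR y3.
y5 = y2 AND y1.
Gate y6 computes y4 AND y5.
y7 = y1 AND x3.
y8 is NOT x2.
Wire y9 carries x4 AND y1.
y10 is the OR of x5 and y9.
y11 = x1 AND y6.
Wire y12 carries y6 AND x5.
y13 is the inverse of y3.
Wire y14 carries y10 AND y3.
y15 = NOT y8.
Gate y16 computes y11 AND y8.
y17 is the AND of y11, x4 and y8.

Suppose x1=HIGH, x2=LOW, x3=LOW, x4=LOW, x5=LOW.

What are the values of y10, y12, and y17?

y10 = LOW, y12 = LOW, y17 = LOW

y1 = NOT x3 = NOT LOW = HIGH
y2 = NOT x5 = NOT LOW = HIGH
y3 = NOT x1 = NOT HIGH = LOW
y4 = x4 OR y3 = LOW OR LOW = LOW
y5 = y2 AND y1 = HIGH AND HIGH = HIGH
y6 = y4 AND y5 = LOW AND HIGH = LOW
y8 = NOT x2 = NOT LOW = HIGH
y9 = x4 AND y1 = LOW AND HIGH = LOW
y10 = x5 OR y9 = LOW OR LOW = LOW
y11 = x1 AND y6 = HIGH AND LOW = LOW
y12 = y6 AND x5 = LOW AND LOW = LOW
y17 = y11 AND x4 AND y8 = LOW AND LOW AND HIGH = LOW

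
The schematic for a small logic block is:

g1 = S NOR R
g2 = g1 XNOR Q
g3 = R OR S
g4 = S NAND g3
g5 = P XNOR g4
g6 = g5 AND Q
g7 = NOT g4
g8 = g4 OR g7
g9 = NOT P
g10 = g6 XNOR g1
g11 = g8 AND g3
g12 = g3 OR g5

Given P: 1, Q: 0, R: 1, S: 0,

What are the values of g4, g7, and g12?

g4 = 1, g7 = 0, g12 = 1

g3 = R OR S = 1 OR 0 = 1
g4 = S NAND g3 = 0 NAND 1 = 1
g5 = P XNOR g4 = 1 XNOR 1 = 1
g7 = NOT g4 = NOT 1 = 0
g12 = g3 OR g5 = 1 OR 1 = 1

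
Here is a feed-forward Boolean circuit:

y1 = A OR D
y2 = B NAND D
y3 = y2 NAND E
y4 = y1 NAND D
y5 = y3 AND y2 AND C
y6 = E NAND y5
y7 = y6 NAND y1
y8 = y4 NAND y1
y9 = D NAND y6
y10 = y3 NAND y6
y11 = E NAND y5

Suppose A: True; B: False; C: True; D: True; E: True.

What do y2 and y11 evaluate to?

y2 = True, y11 = True

y2 = B NAND D = False NAND True = True
y3 = y2 NAND E = True NAND True = False
y5 = y3 AND y2 AND C = False AND True AND True = False
y11 = E NAND y5 = True NAND False = True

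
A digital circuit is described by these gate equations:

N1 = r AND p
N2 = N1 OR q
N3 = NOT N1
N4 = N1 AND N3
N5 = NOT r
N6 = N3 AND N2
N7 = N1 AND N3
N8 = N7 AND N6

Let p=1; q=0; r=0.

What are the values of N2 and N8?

N1 = r AND p = 0 AND 1 = 0
N2 = N1 OR q = 0 OR 0 = 0
N3 = NOT N1 = NOT 0 = 1
N6 = N3 AND N2 = 1 AND 0 = 0
N7 = N1 AND N3 = 0 AND 1 = 0
N8 = N7 AND N6 = 0 AND 0 = 0

N2 = 0  N8 = 0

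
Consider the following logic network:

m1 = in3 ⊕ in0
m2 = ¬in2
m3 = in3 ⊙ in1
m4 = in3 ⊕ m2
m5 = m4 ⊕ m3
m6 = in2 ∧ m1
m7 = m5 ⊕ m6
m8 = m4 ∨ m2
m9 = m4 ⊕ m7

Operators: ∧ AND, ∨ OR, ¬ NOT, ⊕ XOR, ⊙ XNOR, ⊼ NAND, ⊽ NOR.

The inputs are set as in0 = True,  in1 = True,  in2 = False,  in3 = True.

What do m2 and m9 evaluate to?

m2 = True, m9 = True

m1 = in3 XOR in0 = True XOR True = False
m2 = NOT in2 = NOT False = True
m3 = in3 XNOR in1 = True XNOR True = True
m4 = in3 XOR m2 = True XOR True = False
m5 = m4 XOR m3 = False XOR True = True
m6 = in2 AND m1 = False AND False = False
m7 = m5 XOR m6 = True XOR False = True
m9 = m4 XOR m7 = False XOR True = True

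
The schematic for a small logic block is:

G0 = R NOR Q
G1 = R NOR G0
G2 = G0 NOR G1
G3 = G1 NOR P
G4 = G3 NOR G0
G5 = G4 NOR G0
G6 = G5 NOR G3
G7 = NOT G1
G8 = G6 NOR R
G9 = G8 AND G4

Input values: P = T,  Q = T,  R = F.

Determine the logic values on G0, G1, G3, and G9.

G0 = F; G1 = T; G3 = F; G9 = F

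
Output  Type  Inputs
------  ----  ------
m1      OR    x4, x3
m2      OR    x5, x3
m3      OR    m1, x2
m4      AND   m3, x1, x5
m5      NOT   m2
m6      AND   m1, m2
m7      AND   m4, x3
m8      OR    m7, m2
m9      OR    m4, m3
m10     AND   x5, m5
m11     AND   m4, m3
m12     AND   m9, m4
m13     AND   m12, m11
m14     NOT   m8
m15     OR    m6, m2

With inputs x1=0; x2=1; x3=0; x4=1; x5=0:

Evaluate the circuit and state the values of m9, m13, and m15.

m9 = 1  m13 = 0  m15 = 0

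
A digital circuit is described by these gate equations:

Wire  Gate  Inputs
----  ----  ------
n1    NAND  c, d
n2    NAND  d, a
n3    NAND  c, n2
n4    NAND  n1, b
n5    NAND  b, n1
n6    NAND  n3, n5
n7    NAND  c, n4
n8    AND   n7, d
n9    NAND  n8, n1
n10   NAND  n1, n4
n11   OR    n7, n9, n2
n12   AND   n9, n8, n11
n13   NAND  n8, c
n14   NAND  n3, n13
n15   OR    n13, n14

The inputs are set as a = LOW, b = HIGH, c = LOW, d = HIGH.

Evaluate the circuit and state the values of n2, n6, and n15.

n2 = HIGH, n6 = HIGH, n15 = HIGH

n1 = c NAND d = LOW NAND HIGH = HIGH
n2 = d NAND a = HIGH NAND LOW = HIGH
n3 = c NAND n2 = LOW NAND HIGH = HIGH
n4 = n1 NAND b = HIGH NAND HIGH = LOW
n5 = b NAND n1 = HIGH NAND HIGH = LOW
n6 = n3 NAND n5 = HIGH NAND LOW = HIGH
n7 = c NAND n4 = LOW NAND LOW = HIGH
n8 = n7 AND d = HIGH AND HIGH = HIGH
n13 = n8 NAND c = HIGH NAND LOW = HIGH
n14 = n3 NAND n13 = HIGH NAND HIGH = LOW
n15 = n13 OR n14 = HIGH OR LOW = HIGH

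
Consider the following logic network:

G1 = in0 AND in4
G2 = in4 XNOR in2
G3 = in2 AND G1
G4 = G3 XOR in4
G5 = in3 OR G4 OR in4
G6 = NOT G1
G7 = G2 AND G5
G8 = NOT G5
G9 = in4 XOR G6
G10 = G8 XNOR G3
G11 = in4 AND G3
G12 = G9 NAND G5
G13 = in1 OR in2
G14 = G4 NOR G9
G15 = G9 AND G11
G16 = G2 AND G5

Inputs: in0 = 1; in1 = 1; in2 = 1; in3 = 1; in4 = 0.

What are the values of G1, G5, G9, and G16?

G1 = 0; G5 = 1; G9 = 1; G16 = 0

G1 = in0 AND in4 = 1 AND 0 = 0
G2 = in4 XNOR in2 = 0 XNOR 1 = 0
G3 = in2 AND G1 = 1 AND 0 = 0
G4 = G3 XOR in4 = 0 XOR 0 = 0
G5 = in3 OR G4 OR in4 = 1 OR 0 OR 0 = 1
G6 = NOT G1 = NOT 0 = 1
G9 = in4 XOR G6 = 0 XOR 1 = 1
G16 = G2 AND G5 = 0 AND 1 = 0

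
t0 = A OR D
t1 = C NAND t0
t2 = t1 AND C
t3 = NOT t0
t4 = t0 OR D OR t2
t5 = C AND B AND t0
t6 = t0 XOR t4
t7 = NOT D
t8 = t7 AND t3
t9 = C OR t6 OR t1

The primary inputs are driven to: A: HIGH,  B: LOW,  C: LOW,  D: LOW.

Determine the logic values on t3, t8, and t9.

t0 = A OR D = HIGH OR LOW = HIGH
t1 = C NAND t0 = LOW NAND HIGH = HIGH
t2 = t1 AND C = HIGH AND LOW = LOW
t3 = NOT t0 = NOT HIGH = LOW
t4 = t0 OR D OR t2 = HIGH OR LOW OR LOW = HIGH
t6 = t0 XOR t4 = HIGH XOR HIGH = LOW
t7 = NOT D = NOT LOW = HIGH
t8 = t7 AND t3 = HIGH AND LOW = LOW
t9 = C OR t6 OR t1 = LOW OR LOW OR HIGH = HIGH

t3 = LOW, t8 = LOW, t9 = HIGH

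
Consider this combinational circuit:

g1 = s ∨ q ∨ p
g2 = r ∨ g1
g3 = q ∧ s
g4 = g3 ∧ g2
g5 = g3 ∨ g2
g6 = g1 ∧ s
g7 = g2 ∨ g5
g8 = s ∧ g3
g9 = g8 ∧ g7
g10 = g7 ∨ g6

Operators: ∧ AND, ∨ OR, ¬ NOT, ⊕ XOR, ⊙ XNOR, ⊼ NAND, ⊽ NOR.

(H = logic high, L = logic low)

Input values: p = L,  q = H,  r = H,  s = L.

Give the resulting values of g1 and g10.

g1 = H  g10 = H

g1 = s OR q OR p = L OR H OR L = H
g2 = r OR g1 = H OR H = H
g3 = q AND s = H AND L = L
g5 = g3 OR g2 = L OR H = H
g6 = g1 AND s = H AND L = L
g7 = g2 OR g5 = H OR H = H
g10 = g7 OR g6 = H OR L = H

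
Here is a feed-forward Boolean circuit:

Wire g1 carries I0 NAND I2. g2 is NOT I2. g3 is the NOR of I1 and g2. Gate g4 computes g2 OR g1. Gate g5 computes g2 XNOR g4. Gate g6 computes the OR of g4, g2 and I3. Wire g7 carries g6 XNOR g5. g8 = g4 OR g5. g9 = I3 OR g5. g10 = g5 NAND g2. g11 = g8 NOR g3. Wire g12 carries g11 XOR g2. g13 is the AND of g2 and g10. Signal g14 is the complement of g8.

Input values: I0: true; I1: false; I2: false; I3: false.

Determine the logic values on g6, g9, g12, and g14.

g6 = true, g9 = true, g12 = true, g14 = false

g1 = I0 NAND I2 = true NAND false = true
g2 = NOT I2 = NOT false = true
g3 = I1 NOR g2 = false NOR true = false
g4 = g2 OR g1 = true OR true = true
g5 = g2 XNOR g4 = true XNOR true = true
g6 = g4 OR g2 OR I3 = true OR true OR false = true
g8 = g4 OR g5 = true OR true = true
g9 = I3 OR g5 = false OR true = true
g11 = g8 NOR g3 = true NOR false = false
g12 = g11 XOR g2 = false XOR true = true
g14 = NOT g8 = NOT true = false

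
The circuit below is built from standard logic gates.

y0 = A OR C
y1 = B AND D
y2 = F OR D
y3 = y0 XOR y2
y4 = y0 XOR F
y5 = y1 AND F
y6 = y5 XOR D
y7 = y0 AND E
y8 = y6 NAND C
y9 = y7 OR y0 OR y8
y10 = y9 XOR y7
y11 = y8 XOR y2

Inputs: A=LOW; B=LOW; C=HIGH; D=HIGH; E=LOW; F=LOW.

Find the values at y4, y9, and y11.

y4 = HIGH; y9 = HIGH; y11 = HIGH

y0 = A OR C = LOW OR HIGH = HIGH
y1 = B AND D = LOW AND HIGH = LOW
y2 = F OR D = LOW OR HIGH = HIGH
y4 = y0 XOR F = HIGH XOR LOW = HIGH
y5 = y1 AND F = LOW AND LOW = LOW
y6 = y5 XOR D = LOW XOR HIGH = HIGH
y7 = y0 AND E = HIGH AND LOW = LOW
y8 = y6 NAND C = HIGH NAND HIGH = LOW
y9 = y7 OR y0 OR y8 = LOW OR HIGH OR LOW = HIGH
y11 = y8 XOR y2 = LOW XOR HIGH = HIGH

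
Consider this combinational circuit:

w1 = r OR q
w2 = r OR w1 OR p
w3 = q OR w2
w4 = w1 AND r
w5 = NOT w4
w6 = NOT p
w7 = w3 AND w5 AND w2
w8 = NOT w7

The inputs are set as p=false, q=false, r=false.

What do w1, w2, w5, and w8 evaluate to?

w1 = false  w2 = false  w5 = true  w8 = true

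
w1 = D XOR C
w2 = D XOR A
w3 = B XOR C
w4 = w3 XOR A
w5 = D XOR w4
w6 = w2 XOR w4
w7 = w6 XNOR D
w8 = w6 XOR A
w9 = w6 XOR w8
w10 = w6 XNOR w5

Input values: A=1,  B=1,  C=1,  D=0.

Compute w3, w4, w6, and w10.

w3 = 0  w4 = 1  w6 = 0  w10 = 0

w2 = D XOR A = 0 XOR 1 = 1
w3 = B XOR C = 1 XOR 1 = 0
w4 = w3 XOR A = 0 XOR 1 = 1
w5 = D XOR w4 = 0 XOR 1 = 1
w6 = w2 XOR w4 = 1 XOR 1 = 0
w10 = w6 XNOR w5 = 0 XNOR 1 = 0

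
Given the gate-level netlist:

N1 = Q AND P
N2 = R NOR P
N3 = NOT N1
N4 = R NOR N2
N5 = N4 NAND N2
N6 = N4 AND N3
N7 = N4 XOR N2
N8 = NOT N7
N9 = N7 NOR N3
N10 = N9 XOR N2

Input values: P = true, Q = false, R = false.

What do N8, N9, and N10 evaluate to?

N8 = false, N9 = false, N10 = false

N1 = Q AND P = false AND true = false
N2 = R NOR P = false NOR true = false
N3 = NOT N1 = NOT false = true
N4 = R NOR N2 = false NOR false = true
N7 = N4 XOR N2 = true XOR false = true
N8 = NOT N7 = NOT true = false
N9 = N7 NOR N3 = true NOR true = false
N10 = N9 XOR N2 = false XOR false = false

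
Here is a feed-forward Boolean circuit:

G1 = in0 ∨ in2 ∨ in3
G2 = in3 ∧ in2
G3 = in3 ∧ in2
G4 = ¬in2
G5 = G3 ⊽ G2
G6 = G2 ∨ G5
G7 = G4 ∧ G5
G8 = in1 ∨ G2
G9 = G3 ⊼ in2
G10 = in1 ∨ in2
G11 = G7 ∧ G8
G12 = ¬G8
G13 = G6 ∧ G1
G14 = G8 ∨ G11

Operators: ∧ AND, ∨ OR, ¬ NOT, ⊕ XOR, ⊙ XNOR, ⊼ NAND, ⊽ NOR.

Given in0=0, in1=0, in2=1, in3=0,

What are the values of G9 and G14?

G9 = 1, G14 = 0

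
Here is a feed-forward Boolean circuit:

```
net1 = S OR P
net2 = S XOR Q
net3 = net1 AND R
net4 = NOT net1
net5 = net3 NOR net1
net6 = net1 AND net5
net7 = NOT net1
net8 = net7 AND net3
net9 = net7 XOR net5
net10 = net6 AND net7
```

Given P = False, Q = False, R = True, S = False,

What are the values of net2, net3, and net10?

net1 = S OR P = False OR False = False
net2 = S XOR Q = False XOR False = False
net3 = net1 AND R = False AND True = False
net5 = net3 NOR net1 = False NOR False = True
net6 = net1 AND net5 = False AND True = False
net7 = NOT net1 = NOT False = True
net10 = net6 AND net7 = False AND True = False

net2 = False, net3 = False, net10 = False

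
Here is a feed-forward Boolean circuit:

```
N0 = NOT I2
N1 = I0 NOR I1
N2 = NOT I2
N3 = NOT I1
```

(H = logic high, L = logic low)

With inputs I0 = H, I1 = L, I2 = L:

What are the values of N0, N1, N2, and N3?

N0 = NOT I2 = NOT L = H
N1 = I0 NOR I1 = H NOR L = L
N2 = NOT I2 = NOT L = H
N3 = NOT I1 = NOT L = H

N0 = H  N1 = L  N2 = H  N3 = H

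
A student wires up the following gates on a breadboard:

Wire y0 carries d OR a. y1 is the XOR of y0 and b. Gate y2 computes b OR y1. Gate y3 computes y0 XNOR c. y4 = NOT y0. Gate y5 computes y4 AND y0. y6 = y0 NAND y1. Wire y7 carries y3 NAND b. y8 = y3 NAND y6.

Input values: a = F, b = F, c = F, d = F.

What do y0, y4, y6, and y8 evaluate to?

y0 = F, y4 = T, y6 = T, y8 = F

y0 = d OR a = F OR F = F
y1 = y0 XOR b = F XOR F = F
y3 = y0 XNOR c = F XNOR F = T
y4 = NOT y0 = NOT F = T
y6 = y0 NAND y1 = F NAND F = T
y8 = y3 NAND y6 = T NAND T = F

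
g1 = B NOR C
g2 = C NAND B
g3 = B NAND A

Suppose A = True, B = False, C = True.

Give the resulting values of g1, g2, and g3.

g1 = False NOR True = False
g2 = True NAND False = True
g3 = False NAND True = True

g1 = False, g2 = True, g3 = True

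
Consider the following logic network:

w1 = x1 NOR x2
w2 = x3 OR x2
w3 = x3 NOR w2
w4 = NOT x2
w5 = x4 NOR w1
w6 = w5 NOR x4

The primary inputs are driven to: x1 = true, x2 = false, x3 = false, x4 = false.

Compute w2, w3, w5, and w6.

w2 = false, w3 = true, w5 = true, w6 = false

w1 = x1 NOR x2 = true NOR false = false
w2 = x3 OR x2 = false OR false = false
w3 = x3 NOR w2 = false NOR false = true
w5 = x4 NOR w1 = false NOR false = true
w6 = w5 NOR x4 = true NOR false = false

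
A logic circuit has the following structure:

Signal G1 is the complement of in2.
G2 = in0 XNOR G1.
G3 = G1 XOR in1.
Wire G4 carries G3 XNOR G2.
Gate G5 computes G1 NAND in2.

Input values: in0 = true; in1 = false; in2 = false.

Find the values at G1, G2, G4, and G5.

G1 = NOT in2 = NOT false = true
G2 = in0 XNOR G1 = true XNOR true = true
G3 = G1 XOR in1 = true XOR false = true
G4 = G3 XNOR G2 = true XNOR true = true
G5 = G1 NAND in2 = true NAND false = true

G1 = true, G2 = true, G4 = true, G5 = true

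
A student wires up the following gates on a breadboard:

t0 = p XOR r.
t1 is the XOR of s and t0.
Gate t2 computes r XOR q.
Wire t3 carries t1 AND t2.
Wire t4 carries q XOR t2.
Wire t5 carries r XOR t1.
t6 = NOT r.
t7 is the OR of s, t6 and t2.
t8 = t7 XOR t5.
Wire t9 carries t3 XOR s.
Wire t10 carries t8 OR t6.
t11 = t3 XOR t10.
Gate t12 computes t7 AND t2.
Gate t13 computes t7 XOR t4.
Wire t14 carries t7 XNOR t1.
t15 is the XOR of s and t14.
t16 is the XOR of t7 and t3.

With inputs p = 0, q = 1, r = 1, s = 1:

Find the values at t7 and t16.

t7 = 1, t16 = 1

t0 = p XOR r = 0 XOR 1 = 1
t1 = s XOR t0 = 1 XOR 1 = 0
t2 = r XOR q = 1 XOR 1 = 0
t3 = t1 AND t2 = 0 AND 0 = 0
t6 = NOT r = NOT 1 = 0
t7 = s OR t6 OR t2 = 1 OR 0 OR 0 = 1
t16 = t7 XOR t3 = 1 XOR 0 = 1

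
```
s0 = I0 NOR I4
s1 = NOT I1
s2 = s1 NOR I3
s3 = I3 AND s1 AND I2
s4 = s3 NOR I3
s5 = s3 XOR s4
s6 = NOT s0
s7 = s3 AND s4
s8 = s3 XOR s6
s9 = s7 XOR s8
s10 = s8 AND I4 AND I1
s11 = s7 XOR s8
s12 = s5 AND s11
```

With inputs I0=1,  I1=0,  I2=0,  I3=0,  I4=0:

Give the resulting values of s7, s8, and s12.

s0 = I0 NOR I4 = 1 NOR 0 = 0
s1 = NOT I1 = NOT 0 = 1
s3 = I3 AND s1 AND I2 = 0 AND 1 AND 0 = 0
s4 = s3 NOR I3 = 0 NOR 0 = 1
s5 = s3 XOR s4 = 0 XOR 1 = 1
s6 = NOT s0 = NOT 0 = 1
s7 = s3 AND s4 = 0 AND 1 = 0
s8 = s3 XOR s6 = 0 XOR 1 = 1
s11 = s7 XOR s8 = 0 XOR 1 = 1
s12 = s5 AND s11 = 1 AND 1 = 1

s7 = 0, s8 = 1, s12 = 1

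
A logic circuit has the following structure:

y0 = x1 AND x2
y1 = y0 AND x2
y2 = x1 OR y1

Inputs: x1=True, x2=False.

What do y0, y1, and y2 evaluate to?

y0 = x1 AND x2 = True AND False = False
y1 = y0 AND x2 = False AND False = False
y2 = x1 OR y1 = True OR False = True

y0 = False  y1 = False  y2 = True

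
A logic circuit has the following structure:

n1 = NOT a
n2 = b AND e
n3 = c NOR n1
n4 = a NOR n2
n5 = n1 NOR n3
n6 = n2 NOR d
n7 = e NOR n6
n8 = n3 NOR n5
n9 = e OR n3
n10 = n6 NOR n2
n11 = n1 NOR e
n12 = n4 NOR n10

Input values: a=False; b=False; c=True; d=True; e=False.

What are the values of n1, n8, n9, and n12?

n1 = NOT a = NOT False = True
n2 = b AND e = False AND False = False
n3 = c NOR n1 = True NOR True = False
n4 = a NOR n2 = False NOR False = True
n5 = n1 NOR n3 = True NOR False = False
n6 = n2 NOR d = False NOR True = False
n8 = n3 NOR n5 = False NOR False = True
n9 = e OR n3 = False OR False = False
n10 = n6 NOR n2 = False NOR False = True
n12 = n4 NOR n10 = True NOR True = False

n1 = True  n8 = True  n9 = False  n12 = False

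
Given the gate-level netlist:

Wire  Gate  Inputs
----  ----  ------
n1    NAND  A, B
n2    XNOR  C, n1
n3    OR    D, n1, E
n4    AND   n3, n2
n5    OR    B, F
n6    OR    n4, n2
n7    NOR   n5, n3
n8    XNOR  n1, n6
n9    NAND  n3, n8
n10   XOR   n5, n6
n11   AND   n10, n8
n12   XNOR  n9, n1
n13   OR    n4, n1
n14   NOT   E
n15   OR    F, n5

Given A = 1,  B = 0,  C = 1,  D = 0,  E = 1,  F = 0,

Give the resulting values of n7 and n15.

n1 = A NAND B = 1 NAND 0 = 1
n3 = D OR n1 OR E = 0 OR 1 OR 1 = 1
n5 = B OR F = 0 OR 0 = 0
n7 = n5 NOR n3 = 0 NOR 1 = 0
n15 = F OR n5 = 0 OR 0 = 0

n7 = 0, n15 = 0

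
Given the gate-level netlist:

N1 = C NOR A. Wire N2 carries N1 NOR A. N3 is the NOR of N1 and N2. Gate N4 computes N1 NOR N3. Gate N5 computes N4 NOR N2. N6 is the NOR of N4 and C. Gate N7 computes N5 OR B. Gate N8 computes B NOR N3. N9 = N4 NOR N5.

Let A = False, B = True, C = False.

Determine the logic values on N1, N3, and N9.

N1 = True, N3 = False, N9 = False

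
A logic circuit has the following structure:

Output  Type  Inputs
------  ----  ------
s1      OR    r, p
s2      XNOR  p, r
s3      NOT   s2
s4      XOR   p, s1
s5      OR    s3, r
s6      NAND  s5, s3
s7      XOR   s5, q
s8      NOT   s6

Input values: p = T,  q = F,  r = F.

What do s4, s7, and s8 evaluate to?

s1 = r OR p = F OR T = T
s2 = p XNOR r = T XNOR F = F
s3 = NOT s2 = NOT F = T
s4 = p XOR s1 = T XOR T = F
s5 = s3 OR r = T OR F = T
s6 = s5 NAND s3 = T NAND T = F
s7 = s5 XOR q = T XOR F = T
s8 = NOT s6 = NOT F = T

s4 = F, s7 = T, s8 = T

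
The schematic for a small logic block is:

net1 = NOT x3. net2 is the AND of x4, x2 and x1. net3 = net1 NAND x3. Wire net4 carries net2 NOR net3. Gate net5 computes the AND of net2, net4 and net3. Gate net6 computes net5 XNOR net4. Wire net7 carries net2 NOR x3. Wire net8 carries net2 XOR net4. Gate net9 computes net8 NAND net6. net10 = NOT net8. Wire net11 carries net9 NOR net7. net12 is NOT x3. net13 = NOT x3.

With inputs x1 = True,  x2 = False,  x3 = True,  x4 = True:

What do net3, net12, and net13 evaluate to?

net3 = True, net12 = False, net13 = False

net1 = NOT x3 = NOT True = False
net3 = net1 NAND x3 = False NAND True = True
net12 = NOT x3 = NOT True = False
net13 = NOT x3 = NOT True = False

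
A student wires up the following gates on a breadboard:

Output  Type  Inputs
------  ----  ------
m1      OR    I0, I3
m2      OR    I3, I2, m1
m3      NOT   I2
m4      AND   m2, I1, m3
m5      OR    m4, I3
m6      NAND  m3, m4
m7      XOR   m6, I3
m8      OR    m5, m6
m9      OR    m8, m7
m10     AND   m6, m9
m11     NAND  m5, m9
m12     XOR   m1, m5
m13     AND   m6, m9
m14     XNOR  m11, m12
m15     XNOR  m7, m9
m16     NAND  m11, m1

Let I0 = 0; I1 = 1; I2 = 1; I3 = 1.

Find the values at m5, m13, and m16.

m1 = I0 OR I3 = 0 OR 1 = 1
m2 = I3 OR I2 OR m1 = 1 OR 1 OR 1 = 1
m3 = NOT I2 = NOT 1 = 0
m4 = m2 AND I1 AND m3 = 1 AND 1 AND 0 = 0
m5 = m4 OR I3 = 0 OR 1 = 1
m6 = m3 NAND m4 = 0 NAND 0 = 1
m7 = m6 XOR I3 = 1 XOR 1 = 0
m8 = m5 OR m6 = 1 OR 1 = 1
m9 = m8 OR m7 = 1 OR 0 = 1
m11 = m5 NAND m9 = 1 NAND 1 = 0
m13 = m6 AND m9 = 1 AND 1 = 1
m16 = m11 NAND m1 = 0 NAND 1 = 1

m5 = 1; m13 = 1; m16 = 1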